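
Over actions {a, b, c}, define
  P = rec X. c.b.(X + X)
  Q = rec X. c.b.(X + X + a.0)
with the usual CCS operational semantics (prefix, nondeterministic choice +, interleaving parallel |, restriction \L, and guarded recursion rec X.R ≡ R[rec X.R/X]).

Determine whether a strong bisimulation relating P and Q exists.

LTS(P): 3 reachable states
  s0 = rec X. c.b.(X + X) :: ··c··> s1
  s1 = b.((rec X. c.b.(X + X)) + (rec X. c.b.(X + X))) :: ··b··> s2
  s2 = (rec X. c.b.(X + X)) + (rec X. c.b.(X + X)) :: ··c··> s1
LTS(Q): 4 reachable states
  t0 = rec X. c.b.(X + X + a.0) :: ··c··> t1
  t1 = b.((rec X. c.b.(X + X + a.0)) + (rec X. c.b.(X + X + a.0)) + a.0) :: ··b··> t2
  t2 = (rec X. c.b.(X + X + a.0)) + (rec X. c.b.(X + X + a.0)) + a.0 :: ··a··> t3, ··c··> t1
  t3 = 0 :: (no moves)
Coarsest stable partition (strong bisimilarity classes):
  B0 = {s0, s2}
  B1 = {s1}
  B2 = {t0}
  B3 = {t1}
  B4 = {t2}
  B5 = {t3}
s0 ∈ B0, t0 ∈ B2 → different blocks

P ≁ Q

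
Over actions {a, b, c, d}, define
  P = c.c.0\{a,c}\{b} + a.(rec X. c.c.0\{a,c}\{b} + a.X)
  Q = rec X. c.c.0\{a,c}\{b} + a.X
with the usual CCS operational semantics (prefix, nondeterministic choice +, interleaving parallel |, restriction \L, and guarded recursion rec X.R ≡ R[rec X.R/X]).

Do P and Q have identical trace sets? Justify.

YES

Reachable graph of P (4 states):
  p0 = c.c.0\{a,c}\{b} + a.(rec X. c.c.0\{a,c}\{b} + a.X) ⊢ —a→ p1, —c→ p2
  p1 = rec X. c.c.0\{a,c}\{b} + a.X ⊢ —a→ p1, —c→ p2
  p2 = c.0\{a,c}\{b} ⊢ —c→ p3
  p3 = 0\{a,c}\{b} ⊢ (no moves)
Reachable graph of Q (3 states):
  q0 = rec X. c.c.0\{a,c}\{b} + a.X ⊢ —a→ q0, —c→ q1
  q1 = c.0\{a,c}\{b} ⊢ —c→ q2
  q2 = 0\{a,c}\{b} ⊢ (no moves)
Partition-refinement fixed point:
  B0 = {p0, p1, q0}
  B1 = {p2, q1}
  B2 = {p3, q2}
p0 ∈ B0, q0 ∈ B0 → same block
Bisimilar ⇒ trace-equivalent.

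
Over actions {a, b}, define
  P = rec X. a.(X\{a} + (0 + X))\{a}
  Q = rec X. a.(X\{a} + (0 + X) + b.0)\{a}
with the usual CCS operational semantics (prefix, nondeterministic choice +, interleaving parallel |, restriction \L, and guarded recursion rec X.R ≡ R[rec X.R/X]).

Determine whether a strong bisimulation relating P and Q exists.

not bisimilar

LTS(P): 2 reachable states
  m0 = rec X. a.(X\{a} + (0 + X))\{a} has moves —a→ m1
  m1 = ((rec X. a.(X\{a} + (0 + X))\{a})\{a} + (0 + (rec X. a.(X\{a} + (0 + X))\{a})))\{a} has moves stopped
LTS(Q): 3 reachable states
  n0 = rec X. a.(X\{a} + (0 + X) + b.0)\{a} has moves —a→ n1
  n1 = ((rec X. a.(X\{a} + (0 + X) + b.0)\{a})\{a} + (0 + (rec X. a.(X\{a} + (0 + X) + b.0)\{a})) + b.0)\{a} has moves —b→ n2
  n2 = 0\{a} has moves stopped
Partition-refinement fixed point:
  B0 = {m0}
  B1 = {m1, n2}
  B2 = {n0}
  B3 = {n1}
m0 ∈ B0, n0 ∈ B2 → different blocks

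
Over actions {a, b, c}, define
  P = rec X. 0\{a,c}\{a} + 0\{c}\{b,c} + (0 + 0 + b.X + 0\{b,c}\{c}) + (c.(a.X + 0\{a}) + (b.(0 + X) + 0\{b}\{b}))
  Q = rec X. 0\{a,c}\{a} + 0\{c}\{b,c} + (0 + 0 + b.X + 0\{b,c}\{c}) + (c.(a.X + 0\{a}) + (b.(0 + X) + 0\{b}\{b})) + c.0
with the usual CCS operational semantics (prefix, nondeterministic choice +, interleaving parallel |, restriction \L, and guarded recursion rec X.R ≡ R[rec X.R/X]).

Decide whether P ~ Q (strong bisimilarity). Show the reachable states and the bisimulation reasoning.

P ≁ Q

LTS(P): 3 reachable states
  u0 = rec X. 0\{a,c}\{a} + 0\{c}\{b,c} + (0 + 0 + b.X + 0\{b,c}\{c}) + (c.(a.X + 0\{a}) + (b.(0 + X) + 0\{b}\{b})) | ··b··> u0, ··b··> u1, ··c··> u2
  u1 = 0 + (rec X. 0\{a,c}\{a} + 0\{c}\{b,c} + (0 + 0 + b.X + 0\{b,c}\{c}) + (c.(a.X + 0\{a}) + (b.(0 + X) + 0\{b}\{b}))) | ··b··> u0, ··b··> u1, ··c··> u2
  u2 = a.(rec X. 0\{a,c}\{a} + 0\{c}\{b,c} + (0 + 0 + b.X + 0\{b,c}\{c}) + (c.(a.X + 0\{a}) + (b.(0 + X) + 0\{b}\{b}))) + 0\{a} | ··a··> u0
LTS(Q): 4 reachable states
  v0 = rec X. 0\{a,c}\{a} + 0\{c}\{b,c} + (0 + 0 + b.X + 0\{b,c}\{c}) + (c.(a.X + 0\{a}) + (b.(0 + X) + 0\{b}\{b})) + c.0 | ··b··> v0, ··b··> v1, ··c··> v2, ··c··> v3
  v1 = 0 + (rec X. 0\{a,c}\{a} + 0\{c}\{b,c} + (0 + 0 + b.X + 0\{b,c}\{c}) + (c.(a.X + 0\{a}) + (b.(0 + X) + 0\{b}\{b})) + c.0) | ··b··> v0, ··b··> v1, ··c··> v2, ··c··> v3
  v2 = 0 | ·
  v3 = a.(rec X. 0\{a,c}\{a} + 0\{c}\{b,c} + (0 + 0 + b.X + 0\{b,c}\{c}) + (c.(a.X + 0\{a}) + (b.(0 + X) + 0\{b}\{b})) + c.0) + 0\{a} | ··a··> v0
Coarsest stable partition (strong bisimilarity classes):
  B0 = {u0, u1}
  B1 = {u2}
  B2 = {v0, v1}
  B3 = {v2}
  B4 = {v3}
u0 ∈ B0, v0 ∈ B2 → different blocks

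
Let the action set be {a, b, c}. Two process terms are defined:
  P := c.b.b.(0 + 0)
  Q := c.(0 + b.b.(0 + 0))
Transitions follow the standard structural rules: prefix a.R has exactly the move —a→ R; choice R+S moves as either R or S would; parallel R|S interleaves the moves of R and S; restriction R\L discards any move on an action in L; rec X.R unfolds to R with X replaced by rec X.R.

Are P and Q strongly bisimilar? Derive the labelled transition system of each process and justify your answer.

Reachable graph of P (4 states):
  s0 = c.b.b.(0 + 0) | -c-> s1
  s1 = b.b.(0 + 0) | -b-> s2
  s2 = b.(0 + 0) | -b-> s3
  s3 = 0 + 0 | stopped
Reachable graph of Q (4 states):
  t0 = c.(0 + b.b.(0 + 0)) | -c-> t1
  t1 = 0 + b.b.(0 + 0) | -b-> t2
  t2 = b.(0 + 0) | -b-> t3
  t3 = 0 + 0 | stopped
Partition-refinement fixed point:
  B0 = {s0, t0}
  B1 = {s1, t1}
  B2 = {s2, t2}
  B3 = {s3, t3}
s0 ∈ B0, t0 ∈ B0 → same block

YES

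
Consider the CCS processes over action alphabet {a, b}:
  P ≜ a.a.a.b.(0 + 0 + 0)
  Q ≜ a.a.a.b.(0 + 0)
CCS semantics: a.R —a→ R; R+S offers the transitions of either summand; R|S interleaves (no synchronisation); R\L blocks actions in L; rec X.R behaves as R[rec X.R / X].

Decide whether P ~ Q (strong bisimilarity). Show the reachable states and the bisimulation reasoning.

P ~ Q

Reachable graph of P (5 states):
  p0 = a.a.a.b.(0 + 0 + 0) → --a--▸ p1
  p1 = a.a.b.(0 + 0 + 0) → --a--▸ p2
  p2 = a.b.(0 + 0 + 0) → --a--▸ p3
  p3 = b.(0 + 0 + 0) → --b--▸ p4
  p4 = 0 + 0 + 0 → (no moves)
Reachable graph of Q (5 states):
  q0 = a.a.a.b.(0 + 0) → --a--▸ q1
  q1 = a.a.b.(0 + 0) → --a--▸ q2
  q2 = a.b.(0 + 0) → --a--▸ q3
  q3 = b.(0 + 0) → --b--▸ q4
  q4 = 0 + 0 → (no moves)
Partition-refinement fixed point:
  B0 = {p0, q0}
  B1 = {p1, q1}
  B2 = {p2, q2}
  B3 = {p3, q3}
  B4 = {p4, q4}
p0 ∈ B0, q0 ∈ B0 → same block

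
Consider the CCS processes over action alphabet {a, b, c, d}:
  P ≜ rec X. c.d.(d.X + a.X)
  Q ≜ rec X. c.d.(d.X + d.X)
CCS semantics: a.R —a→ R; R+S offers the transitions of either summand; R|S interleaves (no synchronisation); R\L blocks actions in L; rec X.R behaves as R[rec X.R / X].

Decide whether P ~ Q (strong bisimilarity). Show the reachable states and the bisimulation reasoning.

Reachable graph of P (3 states):
  m0 = rec X. c.d.(d.X + a.X) ⊢ ··c··> m1
  m1 = d.(d.(rec X. c.d.(d.X + a.X)) + a.(rec X. c.d.(d.X + a.X))) ⊢ ··d··> m2
  m2 = d.(rec X. c.d.(d.X + a.X)) + a.(rec X. c.d.(d.X + a.X)) ⊢ ··a··> m0, ··d··> m0
Reachable graph of Q (3 states):
  n0 = rec X. c.d.(d.X + d.X) ⊢ ··c··> n1
  n1 = d.(d.(rec X. c.d.(d.X + d.X)) + d.(rec X. c.d.(d.X + d.X))) ⊢ ··d··> n2
  n2 = d.(rec X. c.d.(d.X + d.X)) + d.(rec X. c.d.(d.X + d.X)) ⊢ ··d··> n0
Coarsest stable partition (strong bisimilarity classes):
  B0 = {m0}
  B1 = {m1}
  B2 = {m2}
  B3 = {n0}
  B4 = {n1}
  B5 = {n2}
m0 ∈ B0, n0 ∈ B3 → different blocks

P ≁ Q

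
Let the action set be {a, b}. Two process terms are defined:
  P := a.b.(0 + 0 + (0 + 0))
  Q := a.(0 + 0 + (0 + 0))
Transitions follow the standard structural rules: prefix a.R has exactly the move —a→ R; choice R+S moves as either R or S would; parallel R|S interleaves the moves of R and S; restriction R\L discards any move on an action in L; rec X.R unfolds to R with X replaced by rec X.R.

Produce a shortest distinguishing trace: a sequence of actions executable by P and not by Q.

LTS(P): 3 reachable states
  p0 = a.b.(0 + 0 + (0 + 0)) has moves -a-> p1
  p1 = b.(0 + 0 + (0 + 0)) has moves -b-> p2
  p2 = 0 + 0 + (0 + 0) has moves stopped
LTS(Q): 2 reachable states
  q0 = a.(0 + 0 + (0 + 0)) has moves -a-> q1
  q1 = 0 + 0 + (0 + 0) has moves stopped
Executing ab from P (initial set {p0}):
  step 1 (a): {p1}
  step 2 (b): {p2}
  ✓ P
Executing ab from Q (initial set {q0}):
  step 1 (a): {q1}
  step 2 (b): ∅  — Q cannot continue

ab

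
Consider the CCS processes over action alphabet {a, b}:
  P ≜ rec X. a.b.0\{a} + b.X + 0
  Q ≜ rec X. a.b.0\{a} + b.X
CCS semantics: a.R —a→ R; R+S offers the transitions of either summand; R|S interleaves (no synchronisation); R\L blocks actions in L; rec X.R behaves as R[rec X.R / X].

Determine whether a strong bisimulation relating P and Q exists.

bisimilar

Reachable graph of P (3 states):
  p0 = rec X. a.b.0\{a} + b.X + 0 has moves =a=> p1, =b=> p0
  p1 = b.0\{a} has moves =b=> p2
  p2 = 0\{a} has moves (no moves)
Reachable graph of Q (3 states):
  q0 = rec X. a.b.0\{a} + b.X has moves =a=> q1, =b=> q0
  q1 = b.0\{a} has moves =b=> q2
  q2 = 0\{a} has moves (no moves)
Partition-refinement fixed point:
  B0 = {p0, q0}
  B1 = {p1, q1}
  B2 = {p2, q2}
p0 ∈ B0, q0 ∈ B0 → same block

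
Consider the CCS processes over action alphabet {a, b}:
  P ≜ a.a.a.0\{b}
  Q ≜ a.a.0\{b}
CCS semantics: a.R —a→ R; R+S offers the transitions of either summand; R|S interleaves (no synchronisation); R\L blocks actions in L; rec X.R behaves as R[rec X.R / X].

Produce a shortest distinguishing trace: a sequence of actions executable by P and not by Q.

aaa

P's transition system — 4 states:
  u0 = a.a.a.0\{b} | -a-> u1
  u1 = a.a.0\{b} | -a-> u2
  u2 = a.0\{b} | -a-> u3
  u3 = 0\{b} | stopped
Q's transition system — 3 states:
  v0 = a.a.0\{b} | -a-> v1
  v1 = a.0\{b} | -a-> v2
  v2 = 0\{b} | stopped
Run σ = ⟨aaa⟩ on P: start {u0}
  [1] a ⇒ {u1}
  [2] a ⇒ {u2}
  [3] a ⇒ {u3}
  — P admits the full trace.
Run σ = ⟨aaa⟩ on Q: start {v0}
  [1] a ⇒ {v1}
  [2] a ⇒ {v2}
  [3] a ⇒ ∅  — Q cannot continue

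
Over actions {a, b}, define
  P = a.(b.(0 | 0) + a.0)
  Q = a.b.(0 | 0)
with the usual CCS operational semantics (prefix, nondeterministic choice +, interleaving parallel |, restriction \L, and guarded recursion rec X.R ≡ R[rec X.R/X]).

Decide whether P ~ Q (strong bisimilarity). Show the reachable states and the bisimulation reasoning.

P's transition system — 4 states:
  s0 = a.(b.(0 | 0) + a.0) has moves —a→ s1
  s1 = b.(0 | 0) + a.0 has moves —a→ s2, —b→ s3
  s2 = 0 has moves ∅
  s3 = 0 | 0 has moves ∅
Q's transition system — 3 states:
  t0 = a.b.(0 | 0) has moves —a→ t1
  t1 = b.(0 | 0) has moves —b→ t2
  t2 = 0 | 0 has moves ∅
Partition-refinement fixed point:
  B0 = {s0}
  B1 = {s1}
  B2 = {s2, s3, t2}
  B3 = {t0}
  B4 = {t1}
s0 ∈ B0, t0 ∈ B3 → different blocks

NO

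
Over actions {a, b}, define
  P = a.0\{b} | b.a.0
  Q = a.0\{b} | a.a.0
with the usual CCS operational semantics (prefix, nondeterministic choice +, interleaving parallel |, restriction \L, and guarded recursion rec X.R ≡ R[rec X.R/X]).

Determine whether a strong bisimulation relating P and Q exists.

not bisimilar

LTS(P): 6 reachable states
  u0 = a.0\{b} | b.a.0 → —a→ u1, —b→ u2
  u1 = 0\{b} | b.a.0 → —b→ u3
  u2 = a.0\{b} | a.0 → —a→ u3, —a→ u4
  u3 = 0\{b} | a.0 → —a→ u5
  u4 = a.0\{b} | 0 → —a→ u5
  u5 = 0\{b} | 0 → stopped
LTS(Q): 6 reachable states
  v0 = a.0\{b} | a.a.0 → —a→ v1, —a→ v2
  v1 = 0\{b} | a.a.0 → —a→ v3
  v2 = a.0\{b} | a.0 → —a→ v3, —a→ v4
  v3 = 0\{b} | a.0 → —a→ v5
  v4 = a.0\{b} | 0 → —a→ v5
  v5 = 0\{b} | 0 → stopped
Partition-refinement fixed point:
  B0 = {u0}
  B1 = {u1}
  B2 = {u3, u4, v3, v4}
  B3 = {u5, v5}
  B4 = {u2, v1, v2}
  B5 = {v0}
u0 ∈ B0, v0 ∈ B5 → different blocks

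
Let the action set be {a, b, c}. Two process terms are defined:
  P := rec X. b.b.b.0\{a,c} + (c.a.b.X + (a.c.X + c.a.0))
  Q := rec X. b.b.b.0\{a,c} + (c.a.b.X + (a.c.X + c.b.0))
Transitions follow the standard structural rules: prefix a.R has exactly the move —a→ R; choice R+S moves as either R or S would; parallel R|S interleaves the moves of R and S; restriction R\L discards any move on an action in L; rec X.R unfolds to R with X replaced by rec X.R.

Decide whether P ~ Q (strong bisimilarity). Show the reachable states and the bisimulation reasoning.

LTS(P): 9 reachable states
  p0 = rec X. b.b.b.0\{a,c} + (c.a.b.X + (a.c.X + c.a.0)) → —a→ p1, —b→ p2, —c→ p3, —c→ p4
  p1 = c.(rec X. b.b.b.0\{a,c} + (c.a.b.X + (a.c.X + c.a.0))) → —c→ p0
  p2 = b.b.0\{a,c} → —b→ p5
  p3 = a.0 → —a→ p6
  p4 = a.b.(rec X. b.b.b.0\{a,c} + (c.a.b.X + (a.c.X + c.a.0))) → —a→ p7
  p5 = b.0\{a,c} → —b→ p8
  p6 = 0 → ∅
  p7 = b.(rec X. b.b.b.0\{a,c} + (c.a.b.X + (a.c.X + c.a.0))) → —b→ p0
  p8 = 0\{a,c} → ∅
LTS(Q): 9 reachable states
  q0 = rec X. b.b.b.0\{a,c} + (c.a.b.X + (a.c.X + c.b.0)) → —a→ q1, —b→ q2, —c→ q3, —c→ q4
  q1 = c.(rec X. b.b.b.0\{a,c} + (c.a.b.X + (a.c.X + c.b.0))) → —c→ q0
  q2 = b.b.0\{a,c} → —b→ q5
  q3 = a.b.(rec X. b.b.b.0\{a,c} + (c.a.b.X + (a.c.X + c.b.0))) → —a→ q6
  q4 = b.0 → —b→ q7
  q5 = b.0\{a,c} → —b→ q8
  q6 = b.(rec X. b.b.b.0\{a,c} + (c.a.b.X + (a.c.X + c.b.0))) → —b→ q0
  q7 = 0 → ∅
  q8 = 0\{a,c} → ∅
Partition-refinement fixed point:
  B0 = {p0}
  B1 = {p4}
  B2 = {p7}
  B3 = {p1}
  B4 = {p2, q2}
  B5 = {p5, q4, q5}
  B6 = {p6, p8, q7, q8}
  B7 = {p3}
  B8 = {q0}
  B9 = {q1}
  B10 = {q3}
  B11 = {q6}
p0 ∈ B0, q0 ∈ B8 → different blocks

not bisimilar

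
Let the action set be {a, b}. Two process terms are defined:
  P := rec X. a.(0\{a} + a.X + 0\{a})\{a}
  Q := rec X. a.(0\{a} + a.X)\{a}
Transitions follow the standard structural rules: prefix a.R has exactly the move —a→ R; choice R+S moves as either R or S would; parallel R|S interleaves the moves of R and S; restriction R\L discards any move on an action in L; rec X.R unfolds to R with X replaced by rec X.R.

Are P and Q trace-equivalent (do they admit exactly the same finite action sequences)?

Reachable graph of P (2 states):
  m0 = rec X. a.(0\{a} + a.X + 0\{a})\{a} → -a-> m1
  m1 = (0\{a} + a.(rec X. a.(0\{a} + a.X + 0\{a})\{a}) + 0\{a})\{a} → ∅
Reachable graph of Q (2 states):
  n0 = rec X. a.(0\{a} + a.X)\{a} → -a-> n1
  n1 = (0\{a} + a.(rec X. a.(0\{a} + a.X)\{a}))\{a} → ∅
Bisimilarity quotient blocks:
  B0 = {m0, n0}
  B1 = {m1, n1}
m0 ∈ B0, n0 ∈ B0 → same block
Bisimilar ⇒ trace-equivalent.

trace-equivalent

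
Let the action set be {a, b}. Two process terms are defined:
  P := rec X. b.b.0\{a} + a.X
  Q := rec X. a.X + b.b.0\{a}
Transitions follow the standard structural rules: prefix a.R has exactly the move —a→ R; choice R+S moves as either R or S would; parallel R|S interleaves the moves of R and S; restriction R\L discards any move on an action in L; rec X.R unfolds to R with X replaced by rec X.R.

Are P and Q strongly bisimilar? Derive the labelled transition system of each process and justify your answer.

bisimilar

LTS(P): 3 reachable states
  p0 = rec X. b.b.0\{a} + a.X has moves =a=> p0, =b=> p1
  p1 = b.0\{a} has moves =b=> p2
  p2 = 0\{a} has moves deadlocked
LTS(Q): 3 reachable states
  q0 = rec X. a.X + b.b.0\{a} has moves =a=> q0, =b=> q1
  q1 = b.0\{a} has moves =b=> q2
  q2 = 0\{a} has moves deadlocked
Partition-refinement fixed point:
  B0 = {p0, q0}
  B1 = {p1, q1}
  B2 = {p2, q2}
p0 ∈ B0, q0 ∈ B0 → same block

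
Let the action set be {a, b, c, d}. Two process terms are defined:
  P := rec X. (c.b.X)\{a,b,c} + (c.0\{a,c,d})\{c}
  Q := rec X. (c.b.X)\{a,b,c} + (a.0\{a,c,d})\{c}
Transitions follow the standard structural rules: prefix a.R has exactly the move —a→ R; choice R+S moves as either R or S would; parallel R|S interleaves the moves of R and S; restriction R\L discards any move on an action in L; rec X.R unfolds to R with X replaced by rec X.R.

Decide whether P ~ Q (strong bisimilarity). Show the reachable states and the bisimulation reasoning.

P ≁ Q

LTS(P): 1 reachable states
  u0 = rec X. (c.b.X)\{a,b,c} + (c.0\{a,c,d})\{c} → ·
LTS(Q): 2 reachable states
  v0 = rec X. (c.b.X)\{a,b,c} + (a.0\{a,c,d})\{c} → =a=> v1
  v1 = 0\{a,c,d}\{c} → ·
Partition-refinement fixed point:
  B0 = {u0, v1}
  B1 = {v0}
u0 ∈ B0, v0 ∈ B1 → different blocks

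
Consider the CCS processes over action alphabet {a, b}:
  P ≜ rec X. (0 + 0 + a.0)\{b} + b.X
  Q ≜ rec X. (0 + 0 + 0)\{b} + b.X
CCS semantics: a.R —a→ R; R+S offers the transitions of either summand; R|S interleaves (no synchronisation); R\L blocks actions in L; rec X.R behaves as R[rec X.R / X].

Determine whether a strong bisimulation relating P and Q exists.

not bisimilar

Reachable graph of P (2 states):
  s0 = rec X. (0 + 0 + a.0)\{b} + b.X :: ··a··> s1, ··b··> s0
  s1 = 0\{b} :: (no moves)
Reachable graph of Q (1 states):
  t0 = rec X. (0 + 0 + 0)\{b} + b.X :: ··b··> t0
Partition-refinement fixed point:
  B0 = {s0}
  B1 = {s1}
  B2 = {t0}
s0 ∈ B0, t0 ∈ B2 → different blocks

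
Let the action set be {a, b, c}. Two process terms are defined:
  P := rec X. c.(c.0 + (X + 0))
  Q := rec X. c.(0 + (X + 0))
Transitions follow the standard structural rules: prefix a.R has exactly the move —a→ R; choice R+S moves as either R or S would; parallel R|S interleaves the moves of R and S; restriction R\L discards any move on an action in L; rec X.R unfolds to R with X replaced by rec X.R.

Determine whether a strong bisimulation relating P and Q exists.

P ≁ Q

Reachable graph of P (3 states):
  u0 = rec X. c.(c.0 + (X + 0)) → —c→ u1
  u1 = c.0 + ((rec X. c.(c.0 + (X + 0))) + 0) → —c→ u1, —c→ u2
  u2 = 0 → deadlocked
Reachable graph of Q (2 states):
  v0 = rec X. c.(0 + (X + 0)) → —c→ v1
  v1 = 0 + ((rec X. c.(0 + (X + 0))) + 0) → —c→ v1
Coarsest stable partition (strong bisimilarity classes):
  B0 = {u0}
  B1 = {u1}
  B2 = {u2}
  B3 = {v0, v1}
u0 ∈ B0, v0 ∈ B3 → different blocks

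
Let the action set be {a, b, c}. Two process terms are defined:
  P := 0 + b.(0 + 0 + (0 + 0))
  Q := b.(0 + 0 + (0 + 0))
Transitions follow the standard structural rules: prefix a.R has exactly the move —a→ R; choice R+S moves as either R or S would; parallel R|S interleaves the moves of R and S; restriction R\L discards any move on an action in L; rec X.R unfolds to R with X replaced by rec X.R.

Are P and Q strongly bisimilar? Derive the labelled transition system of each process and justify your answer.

Reachable graph of P (2 states):
  p0 = 0 + b.(0 + 0 + (0 + 0)) has moves -b-> p1
  p1 = 0 + 0 + (0 + 0) has moves deadlocked
Reachable graph of Q (2 states):
  q0 = b.(0 + 0 + (0 + 0)) has moves -b-> q1
  q1 = 0 + 0 + (0 + 0) has moves deadlocked
Partition-refinement fixed point:
  B0 = {p0, q0}
  B1 = {p1, q1}
p0 ∈ B0, q0 ∈ B0 → same block

YES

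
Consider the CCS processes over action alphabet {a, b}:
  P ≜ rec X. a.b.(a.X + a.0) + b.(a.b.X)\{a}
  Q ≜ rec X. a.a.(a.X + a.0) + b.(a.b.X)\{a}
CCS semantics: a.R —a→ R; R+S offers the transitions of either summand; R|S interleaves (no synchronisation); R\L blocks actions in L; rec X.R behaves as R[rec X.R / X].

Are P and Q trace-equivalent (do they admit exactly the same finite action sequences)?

trace-distinct — witness ⟨ab⟩

LTS(P): 5 reachable states
  m0 = rec X. a.b.(a.X + a.0) + b.(a.b.X)\{a} → --a--▸ m1, --b--▸ m2
  m1 = b.(a.(rec X. a.b.(a.X + a.0) + b.(a.b.X)\{a}) + a.0) → --b--▸ m3
  m2 = (a.b.(rec X. a.b.(a.X + a.0) + b.(a.b.X)\{a}))\{a} → stopped
  m3 = a.(rec X. a.b.(a.X + a.0) + b.(a.b.X)\{a}) + a.0 → --a--▸ m0, --a--▸ m4
  m4 = 0 → stopped
LTS(Q): 5 reachable states
  n0 = rec X. a.a.(a.X + a.0) + b.(a.b.X)\{a} → --a--▸ n1, --b--▸ n2
  n1 = a.(a.(rec X. a.a.(a.X + a.0) + b.(a.b.X)\{a}) + a.0) → --a--▸ n3
  n2 = (a.b.(rec X. a.a.(a.X + a.0) + b.(a.b.X)\{a}))\{a} → stopped
  n3 = a.(rec X. a.a.(a.X + a.0) + b.(a.b.X)\{a}) + a.0 → --a--▸ n0, --a--▸ n4
  n4 = 0 → stopped
Trace ⟨ab⟩ through P, begin at {m0}:
  after a @ step 1: {m1}
  after b @ step 2: {m3}
  P completes σ.
Trace ⟨ab⟩ through Q, begin at {n0}:
  after a @ step 1: {n1}
  after b @ step 2: ∅  — Q cannot continue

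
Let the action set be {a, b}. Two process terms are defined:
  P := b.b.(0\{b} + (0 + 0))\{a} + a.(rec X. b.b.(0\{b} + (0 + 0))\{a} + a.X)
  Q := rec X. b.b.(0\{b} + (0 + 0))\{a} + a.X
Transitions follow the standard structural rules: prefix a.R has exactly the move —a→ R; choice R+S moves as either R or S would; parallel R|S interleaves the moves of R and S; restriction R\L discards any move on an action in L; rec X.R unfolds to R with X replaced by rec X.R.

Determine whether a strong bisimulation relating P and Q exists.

LTS(P): 4 reachable states
  s0 = b.b.(0\{b} + (0 + 0))\{a} + a.(rec X. b.b.(0\{b} + (0 + 0))\{a} + a.X) → =a=> s1, =b=> s2
  s1 = rec X. b.b.(0\{b} + (0 + 0))\{a} + a.X → =a=> s1, =b=> s2
  s2 = b.(0\{b} + (0 + 0))\{a} → =b=> s3
  s3 = (0\{b} + (0 + 0))\{a} → ∅
LTS(Q): 3 reachable states
  t0 = rec X. b.b.(0\{b} + (0 + 0))\{a} + a.X → =a=> t0, =b=> t1
  t1 = b.(0\{b} + (0 + 0))\{a} → =b=> t2
  t2 = (0\{b} + (0 + 0))\{a} → ∅
Coarsest stable partition (strong bisimilarity classes):
  B0 = {s0, s1, t0}
  B1 = {s2, t1}
  B2 = {s3, t2}
s0 ∈ B0, t0 ∈ B0 → same block

YES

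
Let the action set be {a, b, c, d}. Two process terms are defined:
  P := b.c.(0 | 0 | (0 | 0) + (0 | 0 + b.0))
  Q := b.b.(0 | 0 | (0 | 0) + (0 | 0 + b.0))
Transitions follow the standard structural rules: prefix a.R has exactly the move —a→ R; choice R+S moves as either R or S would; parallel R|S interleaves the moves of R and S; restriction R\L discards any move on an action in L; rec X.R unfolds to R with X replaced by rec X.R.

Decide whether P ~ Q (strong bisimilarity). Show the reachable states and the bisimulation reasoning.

Reachable graph of P (4 states):
  m0 = b.c.(0 | 0 | (0 | 0) + (0 | 0 + b.0)) ⊢ —b→ m1
  m1 = c.(0 | 0 | (0 | 0) + (0 | 0 + b.0)) ⊢ —c→ m2
  m2 = 0 | 0 | (0 | 0) + (0 | 0 + b.0) ⊢ —b→ m3
  m3 = 0 ⊢ ∅
Reachable graph of Q (4 states):
  n0 = b.b.(0 | 0 | (0 | 0) + (0 | 0 + b.0)) ⊢ —b→ n1
  n1 = b.(0 | 0 | (0 | 0) + (0 | 0 + b.0)) ⊢ —b→ n2
  n2 = 0 | 0 | (0 | 0) + (0 | 0 + b.0) ⊢ —b→ n3
  n3 = 0 ⊢ ∅
Bisimilarity quotient blocks:
  B0 = {m0}
  B1 = {m1}
  B2 = {m2, n2}
  B3 = {m3, n3}
  B4 = {n0}
  B5 = {n1}
m0 ∈ B0, n0 ∈ B4 → different blocks

not bisimilar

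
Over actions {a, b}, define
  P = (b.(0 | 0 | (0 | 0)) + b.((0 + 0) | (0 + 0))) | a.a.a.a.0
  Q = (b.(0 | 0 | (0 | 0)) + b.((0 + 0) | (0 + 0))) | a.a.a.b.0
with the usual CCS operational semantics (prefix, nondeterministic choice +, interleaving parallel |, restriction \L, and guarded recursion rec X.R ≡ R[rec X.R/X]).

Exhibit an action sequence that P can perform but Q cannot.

aaaa

Reachable graph of P (15 states):
  u0 = (b.(0 | 0 | (0 | 0)) + b.((0 + 0) | (0 + 0))) | a.a.a.a.0 ⊢ --a--▸ u1, --b--▸ u2, --b--▸ u3
  u1 = (b.(0 | 0 | (0 | 0)) + b.((0 + 0) | (0 + 0))) | a.a.a.0 ⊢ --a--▸ u4, --b--▸ u5, --b--▸ u6
  u2 = (0 + 0) | (0 + 0) | a.a.a.a.0 ⊢ --a--▸ u5
  u3 = 0 | 0 | (0 | 0) | a.a.a.a.0 ⊢ --a--▸ u6
  u4 = (b.(0 | 0 | (0 | 0)) + b.((0 + 0) | (0 + 0))) | a.a.0 ⊢ --a--▸ u7, --b--▸ u8, --b--▸ u9
  u5 = (0 + 0) | (0 + 0) | a.a.a.0 ⊢ --a--▸ u8
  u6 = 0 | 0 | (0 | 0) | a.a.a.0 ⊢ --a--▸ u9
  u7 = (b.(0 | 0 | (0 | 0)) + b.((0 + 0) | (0 + 0))) | a.0 ⊢ --a--▸ u10, --b--▸ u11, --b--▸ u12
  u8 = (0 + 0) | (0 + 0) | a.a.0 ⊢ --a--▸ u11
  u9 = 0 | 0 | (0 | 0) | a.a.0 ⊢ --a--▸ u12
  u10 = (b.(0 | 0 | (0 | 0)) + b.((0 + 0) | (0 + 0))) | 0 ⊢ --b--▸ u13, --b--▸ u14
  u11 = (0 + 0) | (0 + 0) | a.0 ⊢ --a--▸ u13
  u12 = 0 | 0 | (0 | 0) | a.0 ⊢ --a--▸ u14
  u13 = (0 + 0) | (0 + 0) | 0 ⊢ ·
  u14 = 0 | 0 | (0 | 0) | 0 ⊢ ·
Reachable graph of Q (15 states):
  v0 = (b.(0 | 0 | (0 | 0)) + b.((0 + 0) | (0 + 0))) | a.a.a.b.0 ⊢ --a--▸ v1, --b--▸ v2, --b--▸ v3
  v1 = (b.(0 | 0 | (0 | 0)) + b.((0 + 0) | (0 + 0))) | a.a.b.0 ⊢ --a--▸ v4, --b--▸ v5, --b--▸ v6
  v2 = (0 + 0) | (0 + 0) | a.a.a.b.0 ⊢ --a--▸ v5
  v3 = 0 | 0 | (0 | 0) | a.a.a.b.0 ⊢ --a--▸ v6
  v4 = (b.(0 | 0 | (0 | 0)) + b.((0 + 0) | (0 + 0))) | a.b.0 ⊢ --a--▸ v7, --b--▸ v8, --b--▸ v9
  v5 = (0 + 0) | (0 + 0) | a.a.b.0 ⊢ --a--▸ v8
  v6 = 0 | 0 | (0 | 0) | a.a.b.0 ⊢ --a--▸ v9
  v7 = (b.(0 | 0 | (0 | 0)) + b.((0 + 0) | (0 + 0))) | b.0 ⊢ --b--▸ v10, --b--▸ v11, --b--▸ v12
  v8 = (0 + 0) | (0 + 0) | a.b.0 ⊢ --a--▸ v10
  v9 = 0 | 0 | (0 | 0) | a.b.0 ⊢ --a--▸ v12
  v10 = (0 + 0) | (0 + 0) | b.0 ⊢ --b--▸ v13
  v11 = (b.(0 | 0 | (0 | 0)) + b.((0 + 0) | (0 + 0))) | 0 ⊢ --b--▸ v13, --b--▸ v14
  v12 = 0 | 0 | (0 | 0) | b.0 ⊢ --b--▸ v14
  v13 = (0 + 0) | (0 + 0) | 0 ⊢ ·
  v14 = 0 | 0 | (0 | 0) | 0 ⊢ ·
Trace ⟨aaaa⟩ through P, begin at {u0}:
  step 1 (a): {u1}
  step 2 (a): {u4}
  step 3 (a): {u7}
  step 4 (a): {u10}
  ✓ P
Trace ⟨aaaa⟩ through Q, begin at {v0}:
  step 1 (a): {v1}
  step 2 (a): {v4}
  step 3 (a): {v7}
  step 4 (a): no successor for Q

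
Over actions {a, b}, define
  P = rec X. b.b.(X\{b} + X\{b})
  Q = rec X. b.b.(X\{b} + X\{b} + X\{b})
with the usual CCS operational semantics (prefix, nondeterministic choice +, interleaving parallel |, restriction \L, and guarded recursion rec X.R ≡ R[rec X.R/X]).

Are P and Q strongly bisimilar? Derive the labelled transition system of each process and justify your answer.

P ~ Q

Reachable graph of P (3 states):
  s0 = rec X. b.b.(X\{b} + X\{b}) | -b-> s1
  s1 = b.((rec X. b.b.(X\{b} + X\{b}))\{b} + (rec X. b.b.(X\{b} + X\{b}))\{b}) | -b-> s2
  s2 = (rec X. b.b.(X\{b} + X\{b}))\{b} + (rec X. b.b.(X\{b} + X\{b}))\{b} | deadlocked
Reachable graph of Q (3 states):
  t0 = rec X. b.b.(X\{b} + X\{b} + X\{b}) | -b-> t1
  t1 = b.((rec X. b.b.(X\{b} + X\{b} + X\{b}))\{b} + (rec X. b.b.(X\{b} + X\{b} + X\{b}))\{b} + (rec X. b.b.(X\{b} + X\{b} + X\{b}))\{b}) | -b-> t2
  t2 = (rec X. b.b.(X\{b} + X\{b} + X\{b}))\{b} + (rec X. b.b.(X\{b} + X\{b} + X\{b}))\{b} + (rec X. b.b.(X\{b} + X\{b} + X\{b}))\{b} | deadlocked
Bisimilarity quotient blocks:
  B0 = {s0, t0}
  B1 = {s1, t1}
  B2 = {s2, t2}
s0 ∈ B0, t0 ∈ B0 → same block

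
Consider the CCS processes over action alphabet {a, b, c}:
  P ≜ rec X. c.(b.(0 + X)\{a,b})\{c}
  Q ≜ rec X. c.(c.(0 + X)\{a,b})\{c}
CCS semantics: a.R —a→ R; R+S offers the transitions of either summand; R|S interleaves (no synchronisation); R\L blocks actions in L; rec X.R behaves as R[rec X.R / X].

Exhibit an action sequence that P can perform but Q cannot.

P's transition system — 3 states:
  m0 = rec X. c.(b.(0 + X)\{a,b})\{c} → -c-> m1
  m1 = (b.(0 + (rec X. c.(b.(0 + X)\{a,b})\{c}))\{a,b})\{c} → -b-> m2
  m2 = (0 + (rec X. c.(b.(0 + X)\{a,b})\{c}))\{a,b}\{c} → (no moves)
Q's transition system — 2 states:
  n0 = rec X. c.(c.(0 + X)\{a,b})\{c} → -c-> n1
  n1 = (c.(0 + (rec X. c.(c.(0 + X)\{a,b})\{c}))\{a,b})\{c} → (no moves)
Trace ⟨cb⟩ through P, begin at {m0}:
  after c @ step 1: {m1}
  after b @ step 2: {m2}
  P completes σ.
Trace ⟨cb⟩ through Q, begin at {n0}:
  after c @ step 1: {n1}
  after b @ step 2: ∅  — Q cannot continue

cb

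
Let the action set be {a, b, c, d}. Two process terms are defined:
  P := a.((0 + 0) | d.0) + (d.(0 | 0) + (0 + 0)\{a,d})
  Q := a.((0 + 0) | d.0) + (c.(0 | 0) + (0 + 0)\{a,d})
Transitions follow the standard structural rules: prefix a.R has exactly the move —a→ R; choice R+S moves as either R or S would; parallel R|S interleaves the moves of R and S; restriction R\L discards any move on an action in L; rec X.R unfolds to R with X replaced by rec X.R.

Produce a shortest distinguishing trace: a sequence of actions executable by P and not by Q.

d

P's transition system — 4 states:
  s0 = a.((0 + 0) | d.0) + (d.(0 | 0) + (0 + 0)\{a,d}) has moves =a=> s1, =d=> s2
  s1 = (0 + 0) | d.0 has moves =d=> s3
  s2 = 0 | 0 has moves ·
  s3 = (0 + 0) | 0 has moves ·
Q's transition system — 4 states:
  t0 = a.((0 + 0) | d.0) + (c.(0 | 0) + (0 + 0)\{a,d}) has moves =a=> t1, =c=> t2
  t1 = (0 + 0) | d.0 has moves =d=> t3
  t2 = 0 | 0 has moves ·
  t3 = (0 + 0) | 0 has moves ·
Trace ⟨d⟩ through P, begin at {s0}:
  [1] d ⇒ {s2}
  P completes σ.
Trace ⟨d⟩ through Q, begin at {t0}:
  [1] d ⇒ no successor for Q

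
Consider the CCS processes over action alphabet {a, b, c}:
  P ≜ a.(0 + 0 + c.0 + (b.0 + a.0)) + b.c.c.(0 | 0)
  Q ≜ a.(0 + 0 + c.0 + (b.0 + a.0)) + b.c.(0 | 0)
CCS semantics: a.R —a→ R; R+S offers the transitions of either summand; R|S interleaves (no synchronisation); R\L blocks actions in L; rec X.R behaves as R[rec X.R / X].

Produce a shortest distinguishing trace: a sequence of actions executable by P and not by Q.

Reachable graph of P (6 states):
  p0 = a.(0 + 0 + c.0 + (b.0 + a.0)) + b.c.c.(0 | 0) | ··a··> p1, ··b··> p2
  p1 = 0 + 0 + c.0 + (b.0 + a.0) | ··a··> p3, ··b··> p3, ··c··> p3
  p2 = c.c.(0 | 0) | ··c··> p4
  p3 = 0 | ·
  p4 = c.(0 | 0) | ··c··> p5
  p5 = 0 | 0 | ·
Reachable graph of Q (5 states):
  q0 = a.(0 + 0 + c.0 + (b.0 + a.0)) + b.c.(0 | 0) | ··a··> q1, ··b··> q2
  q1 = 0 + 0 + c.0 + (b.0 + a.0) | ··a··> q3, ··b··> q3, ··c··> q3
  q2 = c.(0 | 0) | ··c··> q4
  q3 = 0 | ·
  q4 = 0 | 0 | ·
Executing bcc from P (initial set {p0}):
  step 1 (b): {p2}
  step 2 (c): {p4}
  step 3 (c): {p5}
  P completes σ.
Executing bcc from Q (initial set {q0}):
  step 1 (b): {q2}
  step 2 (c): {q4}
  step 3 (c): ∅ (Q stuck)

bcc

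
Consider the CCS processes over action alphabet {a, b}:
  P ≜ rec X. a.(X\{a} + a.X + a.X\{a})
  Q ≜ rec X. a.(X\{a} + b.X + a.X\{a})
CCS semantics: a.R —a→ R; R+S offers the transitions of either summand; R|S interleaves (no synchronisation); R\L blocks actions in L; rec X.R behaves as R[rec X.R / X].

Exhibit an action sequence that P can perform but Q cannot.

aaa

Reachable graph of P (3 states):
  p0 = rec X. a.(X\{a} + a.X + a.X\{a}) :: ··a··> p1
  p1 = (rec X. a.(X\{a} + a.X + a.X\{a}))\{a} + a.(rec X. a.(X\{a} + a.X + a.X\{a})) + a.(rec X. a.(X\{a} + a.X + a.X\{a}))\{a} :: ··a··> p0, ··a··> p2
  p2 = (rec X. a.(X\{a} + a.X + a.X\{a}))\{a} :: deadlocked
Reachable graph of Q (3 states):
  q0 = rec X. a.(X\{a} + b.X + a.X\{a}) :: ··a··> q1
  q1 = (rec X. a.(X\{a} + b.X + a.X\{a}))\{a} + b.(rec X. a.(X\{a} + b.X + a.X\{a})) + a.(rec X. a.(X\{a} + b.X + a.X\{a}))\{a} :: ··a··> q2, ··b··> q0
  q2 = (rec X. a.(X\{a} + b.X + a.X\{a}))\{a} :: deadlocked
Trace ⟨aaa⟩ through P, begin at {p0}:
  after a @ step 1: {p1}
  after a @ step 2: {p0, p2}
  after a @ step 3: {p1}
  ✓ P
Trace ⟨aaa⟩ through Q, begin at {q0}:
  after a @ step 1: {q1}
  after a @ step 2: {q2}
  after a @ step 3: ∅  — Q cannot continue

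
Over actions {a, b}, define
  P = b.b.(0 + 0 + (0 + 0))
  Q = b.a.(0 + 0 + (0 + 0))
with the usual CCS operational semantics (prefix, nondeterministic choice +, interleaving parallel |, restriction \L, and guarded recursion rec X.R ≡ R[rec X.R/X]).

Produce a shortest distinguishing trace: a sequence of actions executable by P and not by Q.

bb

LTS(P): 3 reachable states
  m0 = b.b.(0 + 0 + (0 + 0)) | -b-> m1
  m1 = b.(0 + 0 + (0 + 0)) | -b-> m2
  m2 = 0 + 0 + (0 + 0) | ∅
LTS(Q): 3 reachable states
  n0 = b.a.(0 + 0 + (0 + 0)) | -b-> n1
  n1 = a.(0 + 0 + (0 + 0)) | -a-> n2
  n2 = 0 + 0 + (0 + 0) | ∅
Trace ⟨bb⟩ through P, begin at {m0}:
  after b @ step 1: {m1}
  after b @ step 2: {m2}
  P completes σ.
Trace ⟨bb⟩ through Q, begin at {n0}:
  after b @ step 1: {n1}
  after b @ step 2: ∅ (Q stuck)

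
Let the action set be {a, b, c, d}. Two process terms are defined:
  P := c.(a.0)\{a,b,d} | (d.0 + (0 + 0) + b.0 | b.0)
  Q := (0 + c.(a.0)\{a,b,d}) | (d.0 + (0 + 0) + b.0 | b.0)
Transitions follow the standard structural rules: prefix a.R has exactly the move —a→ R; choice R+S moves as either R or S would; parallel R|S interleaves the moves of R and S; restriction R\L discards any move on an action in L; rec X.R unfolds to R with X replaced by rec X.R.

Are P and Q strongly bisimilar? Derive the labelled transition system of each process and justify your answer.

P ~ Q

LTS(P): 10 reachable states
  u0 = c.(a.0)\{a,b,d} | (d.0 + (0 + 0) + b.0 | b.0) | —b→ u1, —b→ u2, —c→ u3, —d→ u4
  u1 = c.(a.0)\{a,b,d} | (0 | b.0) | —b→ u5, —c→ u6
  u2 = c.(a.0)\{a,b,d} | (b.0 | 0) | —b→ u5, —c→ u7
  u3 = (a.0)\{a,b,d} | (d.0 + (0 + 0) + b.0 | b.0) | —b→ u6, —b→ u7, —d→ u8
  u4 = c.(a.0)\{a,b,d} | 0 | —c→ u8
  u5 = c.(a.0)\{a,b,d} | (0 | 0) | —c→ u9
  u6 = (a.0)\{a,b,d} | (0 | b.0) | —b→ u9
  u7 = (a.0)\{a,b,d} | (b.0 | 0) | —b→ u9
  u8 = (a.0)\{a,b,d} | 0 | deadlocked
  u9 = (a.0)\{a,b,d} | (0 | 0) | deadlocked
LTS(Q): 10 reachable states
  v0 = (0 + c.(a.0)\{a,b,d}) | (d.0 + (0 + 0) + b.0 | b.0) | —b→ v1, —b→ v2, —c→ v3, —d→ v4
  v1 = (0 + c.(a.0)\{a,b,d}) | (0 | b.0) | —b→ v5, —c→ v6
  v2 = (0 + c.(a.0)\{a,b,d}) | (b.0 | 0) | —b→ v5, —c→ v7
  v3 = (a.0)\{a,b,d} | (d.0 + (0 + 0) + b.0 | b.0) | —b→ v6, —b→ v7, —d→ v8
  v4 = (0 + c.(a.0)\{a,b,d}) | 0 | —c→ v8
  v5 = (0 + c.(a.0)\{a,b,d}) | (0 | 0) | —c→ v9
  v6 = (a.0)\{a,b,d} | (0 | b.0) | —b→ v9
  v7 = (a.0)\{a,b,d} | (b.0 | 0) | —b→ v9
  v8 = (a.0)\{a,b,d} | 0 | deadlocked
  v9 = (a.0)\{a,b,d} | (0 | 0) | deadlocked
Coarsest stable partition (strong bisimilarity classes):
  B0 = {u0, v0}
  B1 = {u1, u2, v1, v2}
  B2 = {u4, u5, v4, v5}
  B3 = {u8, u9, v8, v9}
  B4 = {u6, u7, v6, v7}
  B5 = {u3, v3}
u0 ∈ B0, v0 ∈ B0 → same block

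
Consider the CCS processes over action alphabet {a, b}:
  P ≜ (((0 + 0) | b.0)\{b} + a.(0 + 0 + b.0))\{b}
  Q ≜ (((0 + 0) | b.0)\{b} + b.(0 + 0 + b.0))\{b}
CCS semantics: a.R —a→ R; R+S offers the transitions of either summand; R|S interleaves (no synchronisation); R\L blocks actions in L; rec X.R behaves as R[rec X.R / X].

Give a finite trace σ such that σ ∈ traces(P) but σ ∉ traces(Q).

a

P's transition system — 2 states:
  m0 = (((0 + 0) | b.0)\{b} + a.(0 + 0 + b.0))\{b} → =a=> m1
  m1 = (0 + 0 + b.0)\{b} → stopped
Q's transition system — 1 states:
  n0 = (((0 + 0) | b.0)\{b} + b.(0 + 0 + b.0))\{b} → stopped
Run σ = ⟨a⟩ on P: start {m0}
  step 1 (a): {m1}
  P completes σ.
Run σ = ⟨a⟩ on Q: start {n0}
  step 1 (a): no successor for Q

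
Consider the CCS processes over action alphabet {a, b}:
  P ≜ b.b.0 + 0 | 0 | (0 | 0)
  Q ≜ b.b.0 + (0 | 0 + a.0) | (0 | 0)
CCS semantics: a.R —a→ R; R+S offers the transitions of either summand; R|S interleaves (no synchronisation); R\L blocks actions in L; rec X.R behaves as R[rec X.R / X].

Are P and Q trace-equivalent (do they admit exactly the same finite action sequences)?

P's transition system — 3 states:
  u0 = b.b.0 + 0 | 0 | (0 | 0) | =b=> u1
  u1 = b.0 | =b=> u2
  u2 = 0 | deadlocked
Q's transition system — 4 states:
  v0 = b.b.0 + (0 | 0 + a.0) | (0 | 0) | =a=> v1, =b=> v2
  v1 = 0 | (0 | 0) | deadlocked
  v2 = b.0 | =b=> v3
  v3 = 0 | deadlocked
Run σ = ⟨a⟩ on Q: start {v0}
  [1] a ⇒ {v1}
  — Q admits the full trace.
Run σ = ⟨a⟩ on P: start {u0}
  [1] a ⇒ ∅ (P stuck)

trace-distinct — witness ⟨a⟩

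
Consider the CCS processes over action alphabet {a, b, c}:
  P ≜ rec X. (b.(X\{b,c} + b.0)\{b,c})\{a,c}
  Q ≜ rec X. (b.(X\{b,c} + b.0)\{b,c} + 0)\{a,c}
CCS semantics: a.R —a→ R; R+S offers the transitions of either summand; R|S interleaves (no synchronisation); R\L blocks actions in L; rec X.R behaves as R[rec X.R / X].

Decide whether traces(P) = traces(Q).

YES

Reachable graph of P (2 states):
  u0 = rec X. (b.(X\{b,c} + b.0)\{b,c})\{a,c} | -b-> u1
  u1 = ((rec X. (b.(X\{b,c} + b.0)\{b,c})\{a,c})\{b,c} + b.0)\{b,c}\{a,c} | deadlocked
Reachable graph of Q (2 states):
  v0 = rec X. (b.(X\{b,c} + b.0)\{b,c} + 0)\{a,c} | -b-> v1
  v1 = ((rec X. (b.(X\{b,c} + b.0)\{b,c} + 0)\{a,c})\{b,c} + b.0)\{b,c}\{a,c} | deadlocked
Bisimilarity quotient blocks:
  B0 = {u0, v0}
  B1 = {u1, v1}
u0 ∈ B0, v0 ∈ B0 → same block
Bisimilar ⇒ trace-equivalent.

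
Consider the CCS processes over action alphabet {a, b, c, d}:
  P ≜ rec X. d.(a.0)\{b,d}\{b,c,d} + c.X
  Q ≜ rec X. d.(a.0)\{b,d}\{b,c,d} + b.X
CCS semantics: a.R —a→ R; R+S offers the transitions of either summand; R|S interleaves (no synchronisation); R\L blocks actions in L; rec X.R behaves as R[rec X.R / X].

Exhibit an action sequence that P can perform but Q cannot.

LTS(P): 3 reachable states
  p0 = rec X. d.(a.0)\{b,d}\{b,c,d} + c.X | --c--▸ p0, --d--▸ p1
  p1 = (a.0)\{b,d}\{b,c,d} | --a--▸ p2
  p2 = 0\{b,d}\{b,c,d} | stopped
LTS(Q): 3 reachable states
  q0 = rec X. d.(a.0)\{b,d}\{b,c,d} + b.X | --b--▸ q0, --d--▸ q1
  q1 = (a.0)\{b,d}\{b,c,d} | --a--▸ q2
  q2 = 0\{b,d}\{b,c,d} | stopped
Run σ = ⟨c⟩ on P: start {p0}
  after c @ step 1: {p0}
  — P admits the full trace.
Run σ = ⟨c⟩ on Q: start {q0}
  after c @ step 1: ∅  — Q cannot continue

c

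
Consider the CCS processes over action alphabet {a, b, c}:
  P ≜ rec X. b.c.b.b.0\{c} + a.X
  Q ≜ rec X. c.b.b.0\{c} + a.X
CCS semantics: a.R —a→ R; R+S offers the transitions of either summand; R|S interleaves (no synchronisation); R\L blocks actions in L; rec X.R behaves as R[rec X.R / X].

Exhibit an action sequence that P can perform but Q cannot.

P's transition system — 5 states:
  u0 = rec X. b.c.b.b.0\{c} + a.X → --a--▸ u0, --b--▸ u1
  u1 = c.b.b.0\{c} → --c--▸ u2
  u2 = b.b.0\{c} → --b--▸ u3
  u3 = b.0\{c} → --b--▸ u4
  u4 = 0\{c} → stopped
Q's transition system — 4 states:
  v0 = rec X. c.b.b.0\{c} + a.X → --a--▸ v0, --c--▸ v1
  v1 = b.b.0\{c} → --b--▸ v2
  v2 = b.0\{c} → --b--▸ v3
  v3 = 0\{c} → stopped
Trace ⟨b⟩ through P, begin at {u0}:
  step 1 (b): {u1}
  — P admits the full trace.
Trace ⟨b⟩ through Q, begin at {v0}:
  step 1 (b): no successor for Q

b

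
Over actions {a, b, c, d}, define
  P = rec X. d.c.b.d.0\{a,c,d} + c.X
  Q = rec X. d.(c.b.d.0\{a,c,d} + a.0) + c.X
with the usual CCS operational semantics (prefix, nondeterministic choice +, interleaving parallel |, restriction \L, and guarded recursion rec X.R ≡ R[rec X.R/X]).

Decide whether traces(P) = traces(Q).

Reachable graph of P (5 states):
  p0 = rec X. d.c.b.d.0\{a,c,d} + c.X ⊢ —c→ p0, —d→ p1
  p1 = c.b.d.0\{a,c,d} ⊢ —c→ p2
  p2 = b.d.0\{a,c,d} ⊢ —b→ p3
  p3 = d.0\{a,c,d} ⊢ —d→ p4
  p4 = 0\{a,c,d} ⊢ ·
Reachable graph of Q (6 states):
  q0 = rec X. d.(c.b.d.0\{a,c,d} + a.0) + c.X ⊢ —c→ q0, —d→ q1
  q1 = c.b.d.0\{a,c,d} + a.0 ⊢ —a→ q2, —c→ q3
  q2 = 0 ⊢ ·
  q3 = b.d.0\{a,c,d} ⊢ —b→ q4
  q4 = d.0\{a,c,d} ⊢ —d→ q5
  q5 = 0\{a,c,d} ⊢ ·
Run σ = ⟨da⟩ on Q: start {q0}
  [1] d ⇒ {q1}
  [2] a ⇒ {q2}
  Q completes σ.
Run σ = ⟨da⟩ on P: start {p0}
  [1] d ⇒ {p1}
  [2] a ⇒ ∅  — P cannot continue

traces(P) ≠ traces(Q) — witness ⟨da⟩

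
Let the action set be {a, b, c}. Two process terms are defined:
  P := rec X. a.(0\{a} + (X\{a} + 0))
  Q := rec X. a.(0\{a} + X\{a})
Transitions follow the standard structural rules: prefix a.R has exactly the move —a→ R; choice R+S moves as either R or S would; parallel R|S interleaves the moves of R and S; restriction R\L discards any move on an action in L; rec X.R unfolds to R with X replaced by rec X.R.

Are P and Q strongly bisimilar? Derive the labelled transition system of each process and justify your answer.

P ~ Q

Reachable graph of P (2 states):
  p0 = rec X. a.(0\{a} + (X\{a} + 0)) :: --a--▸ p1
  p1 = 0\{a} + ((rec X. a.(0\{a} + (X\{a} + 0)))\{a} + 0) :: deadlocked
Reachable graph of Q (2 states):
  q0 = rec X. a.(0\{a} + X\{a}) :: --a--▸ q1
  q1 = 0\{a} + (rec X. a.(0\{a} + X\{a}))\{a} :: deadlocked
Bisimilarity quotient blocks:
  B0 = {p0, q0}
  B1 = {p1, q1}
p0 ∈ B0, q0 ∈ B0 → same block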